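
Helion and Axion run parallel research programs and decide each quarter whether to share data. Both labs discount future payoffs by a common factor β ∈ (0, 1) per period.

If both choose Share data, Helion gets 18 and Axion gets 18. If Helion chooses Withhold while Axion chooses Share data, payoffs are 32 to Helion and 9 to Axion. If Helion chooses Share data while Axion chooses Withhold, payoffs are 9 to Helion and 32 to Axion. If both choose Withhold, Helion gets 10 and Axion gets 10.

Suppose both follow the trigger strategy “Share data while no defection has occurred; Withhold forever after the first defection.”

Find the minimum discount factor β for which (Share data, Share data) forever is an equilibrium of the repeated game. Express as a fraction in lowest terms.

Under grim trigger the critical discount factor is (T−C)/(T−P) with T = 32, C = 18, P = 10.
β* = (32−18)/(32−10) = 14/22 = 7/11.

7/11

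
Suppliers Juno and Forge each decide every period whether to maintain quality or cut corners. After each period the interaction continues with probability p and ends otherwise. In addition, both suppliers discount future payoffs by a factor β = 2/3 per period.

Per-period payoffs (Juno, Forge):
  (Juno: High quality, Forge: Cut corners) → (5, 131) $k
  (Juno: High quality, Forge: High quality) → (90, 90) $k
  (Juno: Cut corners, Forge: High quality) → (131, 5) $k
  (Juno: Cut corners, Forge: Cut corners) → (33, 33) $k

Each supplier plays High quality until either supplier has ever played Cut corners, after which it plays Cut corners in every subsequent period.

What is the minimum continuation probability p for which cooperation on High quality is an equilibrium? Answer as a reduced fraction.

With continuation probability p and discount β, the effective per-period discount factor is βp.
Grim-trigger IC: βp ≥ (131−90)/(131−33) = 41/98.
So p ≥ (41/98)/(2/3) = 123/196.

123/196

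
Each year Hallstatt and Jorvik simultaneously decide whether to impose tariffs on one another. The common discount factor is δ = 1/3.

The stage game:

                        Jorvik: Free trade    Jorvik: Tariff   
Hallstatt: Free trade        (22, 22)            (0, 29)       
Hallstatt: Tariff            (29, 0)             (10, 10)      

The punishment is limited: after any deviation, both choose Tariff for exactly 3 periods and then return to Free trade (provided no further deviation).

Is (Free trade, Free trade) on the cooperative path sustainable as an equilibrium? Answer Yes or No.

No

Comparing payoff streams over the 4 periods until play realigns: cooperate → 22(1+δ+…+δ^3); deviate → 29 + 10(δ+…+δ^3).
Cooperation is sustained iff (22−10)(δ+…+δ^3) ≥ 29−22.
δ+…+δ^3 = 1/3·(1−(1/3)^3)/(1−1/3) = 0.4815, and (29−22)/(22−10) = 0.5833.
0.4815 < 0.5833, so cooperation is not sustainable.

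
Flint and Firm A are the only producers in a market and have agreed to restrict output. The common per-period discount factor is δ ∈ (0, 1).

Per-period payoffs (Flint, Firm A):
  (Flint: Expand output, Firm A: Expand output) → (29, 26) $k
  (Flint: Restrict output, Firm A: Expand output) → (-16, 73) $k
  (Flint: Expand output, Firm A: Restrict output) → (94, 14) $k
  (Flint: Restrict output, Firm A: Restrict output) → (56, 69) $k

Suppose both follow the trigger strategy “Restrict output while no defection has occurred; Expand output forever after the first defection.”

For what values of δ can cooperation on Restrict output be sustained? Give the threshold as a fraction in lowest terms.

Flint: cooperation gives 56 each period; deviation gives 94 once then 29 forever.
  56/(1−δ) ≥ 94 + 29δ/(1−δ) ⇒ δ ≥ 38/65.
Firm A: cooperation gives 69 each period; deviation gives 73 once then 26 forever.
  δ ≥ 4/47.
Both must hold, so the binding constraint is Flint's: δ ≥ 38/65.

38/65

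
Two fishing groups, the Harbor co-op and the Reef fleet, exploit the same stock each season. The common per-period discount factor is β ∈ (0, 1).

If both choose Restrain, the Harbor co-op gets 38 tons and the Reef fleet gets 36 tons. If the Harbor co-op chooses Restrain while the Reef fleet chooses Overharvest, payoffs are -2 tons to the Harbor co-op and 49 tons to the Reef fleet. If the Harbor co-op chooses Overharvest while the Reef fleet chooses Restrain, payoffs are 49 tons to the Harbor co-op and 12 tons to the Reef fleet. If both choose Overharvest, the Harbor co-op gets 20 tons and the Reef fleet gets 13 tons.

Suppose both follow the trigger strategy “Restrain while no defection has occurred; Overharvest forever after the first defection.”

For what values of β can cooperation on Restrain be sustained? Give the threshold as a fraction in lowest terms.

11/29

the Harbor co-op: cooperation gives 38 each period; deviation gives 49 once then 20 forever.
  38/(1−β) ≥ 49 + 20β/(1−β) ⇒ β ≥ 11/29.
the Reef fleet: cooperation gives 36 each period; deviation gives 49 once then 13 forever.
  β ≥ 13/36.
Both must hold, so the binding constraint is the Harbor co-op's: β ≥ 11/29.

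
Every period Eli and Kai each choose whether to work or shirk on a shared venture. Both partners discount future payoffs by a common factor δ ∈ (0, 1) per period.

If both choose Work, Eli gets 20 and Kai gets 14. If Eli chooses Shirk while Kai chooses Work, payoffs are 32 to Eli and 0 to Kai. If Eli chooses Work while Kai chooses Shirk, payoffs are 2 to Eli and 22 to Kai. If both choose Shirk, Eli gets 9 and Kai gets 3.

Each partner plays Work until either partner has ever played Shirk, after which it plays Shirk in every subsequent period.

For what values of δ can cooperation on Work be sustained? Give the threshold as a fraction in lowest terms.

Eli: cooperation gives 20 each period; deviation gives 32 once then 9 forever.
  20/(1−δ) ≥ 32 + 9δ/(1−δ) ⇒ δ ≥ 12/23.
Kai: cooperation gives 14 each period; deviation gives 22 once then 3 forever.
  δ ≥ 8/19.
Both must hold, so the binding constraint is Eli's: δ ≥ 12/23.

12/23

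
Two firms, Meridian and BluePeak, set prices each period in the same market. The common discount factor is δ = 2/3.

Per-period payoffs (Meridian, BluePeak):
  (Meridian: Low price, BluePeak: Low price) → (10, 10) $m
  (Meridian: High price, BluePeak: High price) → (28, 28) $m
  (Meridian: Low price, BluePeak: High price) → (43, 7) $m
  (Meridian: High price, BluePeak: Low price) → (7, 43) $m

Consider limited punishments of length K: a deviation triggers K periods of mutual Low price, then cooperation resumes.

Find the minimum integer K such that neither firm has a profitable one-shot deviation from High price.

2

No profitable deviation requires (28−10)(δ+…+δ^K) ≥ 43−28, i.e. δ+…+δ^K ≥ 5/6 ≈ 0.8333.
With δ = 2/3, the partial sums are K=1: 0.6667, K=2: 1.1111.
K = 2 is the first length at which the sum reaches 0.8333.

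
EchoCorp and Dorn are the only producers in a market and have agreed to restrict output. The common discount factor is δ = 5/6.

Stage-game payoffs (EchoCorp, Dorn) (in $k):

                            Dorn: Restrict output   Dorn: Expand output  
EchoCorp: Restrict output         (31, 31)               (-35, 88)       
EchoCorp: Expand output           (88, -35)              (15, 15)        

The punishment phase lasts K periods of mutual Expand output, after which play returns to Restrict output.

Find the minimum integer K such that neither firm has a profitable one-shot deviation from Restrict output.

IC: δ(1−δ^K)/(1−δ) ≥ (88−31)/(31−15) = 57/16.
With δ = 5/6: need 1 − δ^K ≥ 57/16·(1−5/6)/(5/6), i.e. δ^K ≤ 0.2875.
Since (5/6)^6 = 0.3349 and (5/6)^7 = 0.2791, the smallest such K is 7.

7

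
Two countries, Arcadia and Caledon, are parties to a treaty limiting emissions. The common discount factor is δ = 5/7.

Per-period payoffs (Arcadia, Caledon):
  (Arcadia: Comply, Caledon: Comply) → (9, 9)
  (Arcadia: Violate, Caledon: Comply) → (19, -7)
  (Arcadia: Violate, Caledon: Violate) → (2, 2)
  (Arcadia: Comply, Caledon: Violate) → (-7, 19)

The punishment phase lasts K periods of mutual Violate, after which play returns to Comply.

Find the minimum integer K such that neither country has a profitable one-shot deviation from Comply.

3

IC: δ(1−δ^K)/(1−δ) ≥ (19−9)/(9−2) = 10/7.
With δ = 5/7: need 1 − δ^K ≥ 10/7·(1−5/7)/(5/7), i.e. δ^K ≤ 0.4286.
Since (5/7)^2 = 0.5102 and (5/7)^3 = 0.3644, the smallest such K is 3.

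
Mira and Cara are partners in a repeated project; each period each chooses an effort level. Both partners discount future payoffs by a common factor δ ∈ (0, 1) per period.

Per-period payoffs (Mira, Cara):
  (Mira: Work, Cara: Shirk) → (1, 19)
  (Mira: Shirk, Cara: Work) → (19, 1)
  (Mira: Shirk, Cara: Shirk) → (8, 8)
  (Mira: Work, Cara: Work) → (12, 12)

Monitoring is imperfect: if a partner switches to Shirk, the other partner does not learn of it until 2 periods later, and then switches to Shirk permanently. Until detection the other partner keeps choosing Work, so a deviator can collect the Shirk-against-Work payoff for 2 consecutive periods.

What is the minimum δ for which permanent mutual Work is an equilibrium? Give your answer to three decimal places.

Deviating for the 2 undetected periods gains 19−12 = 7 per period over cooperation, then loses 12−8 = 4 per period forever once punishment starts.
Gain: 7(1 + δ + … + δ^1); loss: 4·δ^2/(1−δ).
No profitable deviation ⇔ 7(1−δ^2) ≤ 4·δ^2, i.e. δ^2 ≥ 7/(7+4) = 7/11.
Hence δ ≥ (7/11)^(1/2) ≈ 0.798.

0.798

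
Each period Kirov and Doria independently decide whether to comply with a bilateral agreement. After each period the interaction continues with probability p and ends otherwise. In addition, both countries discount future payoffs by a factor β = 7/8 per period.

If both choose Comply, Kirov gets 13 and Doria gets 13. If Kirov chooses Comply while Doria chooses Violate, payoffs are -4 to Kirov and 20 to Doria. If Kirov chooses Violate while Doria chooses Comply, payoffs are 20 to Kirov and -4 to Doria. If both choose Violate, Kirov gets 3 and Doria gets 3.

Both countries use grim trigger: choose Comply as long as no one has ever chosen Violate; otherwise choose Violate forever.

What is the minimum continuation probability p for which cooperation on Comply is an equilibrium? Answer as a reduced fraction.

Expected continuation weight on next period's payoff is β·p = 7/8·p, which plays the role of the discount factor.
Cooperation requires 7/8·p ≥ (20−13)/(20−3) = 7/17, hence p ≥ 8/17.

8/17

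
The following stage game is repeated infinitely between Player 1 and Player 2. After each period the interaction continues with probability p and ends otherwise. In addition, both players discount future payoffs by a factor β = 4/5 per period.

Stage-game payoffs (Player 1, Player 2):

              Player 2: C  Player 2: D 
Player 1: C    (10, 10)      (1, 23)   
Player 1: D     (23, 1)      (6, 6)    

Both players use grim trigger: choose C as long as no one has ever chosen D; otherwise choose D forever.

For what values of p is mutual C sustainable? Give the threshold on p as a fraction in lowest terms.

65/68

With continuation probability p and discount β, the effective per-period discount factor is βp.
Grim-trigger IC: βp ≥ (23−10)/(23−6) = 13/17.
So p ≥ (13/17)/(4/5) = 65/68.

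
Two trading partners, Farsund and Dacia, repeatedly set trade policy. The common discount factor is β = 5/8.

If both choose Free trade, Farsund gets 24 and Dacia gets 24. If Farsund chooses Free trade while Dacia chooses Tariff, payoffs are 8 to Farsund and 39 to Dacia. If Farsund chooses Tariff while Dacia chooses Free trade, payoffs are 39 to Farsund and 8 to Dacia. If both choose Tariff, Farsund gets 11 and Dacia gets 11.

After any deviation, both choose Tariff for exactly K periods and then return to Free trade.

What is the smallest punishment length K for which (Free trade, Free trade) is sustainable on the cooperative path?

IC: β(1−β^K)/(1−β) ≥ (39−24)/(24−11) = 15/13.
With β = 5/8: need 1 − β^K ≥ 15/13·(1−5/8)/(5/8), i.e. β^K ≤ 0.3077.
Since (5/8)^2 = 0.3906 and (5/8)^3 = 0.2441, the smallest such K is 3.

3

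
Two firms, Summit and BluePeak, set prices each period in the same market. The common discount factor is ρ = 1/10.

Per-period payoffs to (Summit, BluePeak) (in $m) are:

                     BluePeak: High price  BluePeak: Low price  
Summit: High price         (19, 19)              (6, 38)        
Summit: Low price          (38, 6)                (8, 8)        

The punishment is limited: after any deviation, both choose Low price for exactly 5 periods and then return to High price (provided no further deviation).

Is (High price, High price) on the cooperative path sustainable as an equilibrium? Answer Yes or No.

No

A one-shot deviation gives 38 now, then 8 for 5 periods, then back to 19.
Gain from deviating: (38−19) today; loss: (19−8) in each of the next 5 periods.
No-deviation condition: (19−8)(ρ+…+ρ^5) ≥ 38−19, i.e. ρ+…+ρ^5 ≥ 19/11.
At ρ = 1/10: ρ+…+ρ^5 = 0.1111 < 1.7273.
So cooperation is not sustainable.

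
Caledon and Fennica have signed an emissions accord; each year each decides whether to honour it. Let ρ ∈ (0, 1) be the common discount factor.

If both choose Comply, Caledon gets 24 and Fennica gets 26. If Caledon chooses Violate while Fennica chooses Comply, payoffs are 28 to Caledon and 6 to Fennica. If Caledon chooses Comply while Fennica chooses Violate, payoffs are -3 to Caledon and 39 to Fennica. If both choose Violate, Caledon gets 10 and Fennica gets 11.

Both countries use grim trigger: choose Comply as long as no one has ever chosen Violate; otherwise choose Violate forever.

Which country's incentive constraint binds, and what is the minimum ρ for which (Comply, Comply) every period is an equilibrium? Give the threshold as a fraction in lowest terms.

Fennica; ρ ≥ 13/28

For Caledon: deviation gain 28−24 = 4, per-period punishment loss 24−10 = 14. IC gives ρ ≥ 4/18 = 2/9.
For Fennica: gain 13, loss 15 per period, so ρ ≥ 13/28.
The tighter constraint is Fennica's, so cooperation needs ρ ≥ 13/28.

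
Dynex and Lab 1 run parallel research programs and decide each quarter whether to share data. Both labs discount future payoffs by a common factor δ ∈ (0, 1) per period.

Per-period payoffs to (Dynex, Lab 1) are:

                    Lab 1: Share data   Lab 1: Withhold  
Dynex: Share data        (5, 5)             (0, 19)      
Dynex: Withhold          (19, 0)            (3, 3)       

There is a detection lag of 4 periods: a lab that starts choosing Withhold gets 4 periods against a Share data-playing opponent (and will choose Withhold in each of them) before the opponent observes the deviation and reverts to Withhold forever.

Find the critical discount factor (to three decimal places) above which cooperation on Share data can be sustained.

A deviator earns 19 for 4 periods, then 3 forever; cooperating earns 5 forever. Multiplying the IC by (1−δ):
5 ≥ 19(1−δ^4) + 3δ^4, so 16·δ^4 ≥ 14 and δ^4 ≥ 7/8.
δ ≥ (7/8)^(1/4) ≈ 0.967.

0.967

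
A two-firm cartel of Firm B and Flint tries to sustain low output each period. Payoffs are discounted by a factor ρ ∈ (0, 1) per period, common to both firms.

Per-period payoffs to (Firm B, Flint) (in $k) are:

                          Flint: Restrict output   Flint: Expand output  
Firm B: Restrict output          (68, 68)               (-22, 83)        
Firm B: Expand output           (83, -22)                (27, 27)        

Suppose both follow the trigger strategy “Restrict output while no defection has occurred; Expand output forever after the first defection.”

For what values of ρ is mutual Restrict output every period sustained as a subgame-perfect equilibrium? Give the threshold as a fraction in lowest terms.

15/56

Under grim trigger the critical discount factor is (T−C)/(T−P) with T = 83, C = 68, P = 27.
ρ* = (83−68)/(83−27) = 15/56.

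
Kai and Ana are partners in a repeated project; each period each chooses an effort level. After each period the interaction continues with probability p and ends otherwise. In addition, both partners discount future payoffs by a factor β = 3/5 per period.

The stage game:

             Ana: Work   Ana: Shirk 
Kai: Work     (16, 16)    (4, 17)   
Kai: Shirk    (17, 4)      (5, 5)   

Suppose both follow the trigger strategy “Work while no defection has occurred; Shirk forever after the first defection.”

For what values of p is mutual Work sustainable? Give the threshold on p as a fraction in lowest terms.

5/36

With continuation probability p and discount β, the effective per-period discount factor is βp.
Grim-trigger IC: βp ≥ (17−16)/(17−5) = 1/12.
So p ≥ (1/12)/(3/5) = 5/36.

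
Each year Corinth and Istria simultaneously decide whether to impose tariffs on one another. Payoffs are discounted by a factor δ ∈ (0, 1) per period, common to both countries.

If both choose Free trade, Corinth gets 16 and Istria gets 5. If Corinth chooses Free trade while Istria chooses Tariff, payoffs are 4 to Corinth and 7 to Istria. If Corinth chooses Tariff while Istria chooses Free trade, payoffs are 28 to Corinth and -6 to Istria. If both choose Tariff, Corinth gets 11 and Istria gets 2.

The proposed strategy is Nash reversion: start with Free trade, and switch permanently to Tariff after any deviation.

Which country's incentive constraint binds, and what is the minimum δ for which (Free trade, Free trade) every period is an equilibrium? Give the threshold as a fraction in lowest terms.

Corinth; δ ≥ 12/17

For Corinth: deviation gain 28−16 = 12, per-period punishment loss 16−11 = 5. IC gives δ ≥ 12/17.
For Istria: gain 2, loss 3 per period, so δ ≥ 2/5.
The tighter constraint is Corinth's, so cooperation needs δ ≥ 12/17.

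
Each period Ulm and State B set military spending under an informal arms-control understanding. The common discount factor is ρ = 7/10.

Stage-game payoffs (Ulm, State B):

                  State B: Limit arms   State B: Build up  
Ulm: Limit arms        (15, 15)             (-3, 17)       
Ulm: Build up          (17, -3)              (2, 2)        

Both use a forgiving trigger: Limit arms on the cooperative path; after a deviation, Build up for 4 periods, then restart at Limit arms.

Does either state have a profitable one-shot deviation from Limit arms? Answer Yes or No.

A one-shot deviation gives 17 now, then 2 for 4 periods, then back to 15.
Gain from deviating: (17−15) today; loss: (15−2) in each of the next 4 periods.
No-deviation condition: (15−2)(ρ+…+ρ^4) ≥ 17−15, i.e. ρ+…+ρ^4 ≥ 2/13.
At ρ = 7/10: ρ+…+ρ^4 = 1.7731 ≥ 0.1538.
So cooperation is sustainable.

No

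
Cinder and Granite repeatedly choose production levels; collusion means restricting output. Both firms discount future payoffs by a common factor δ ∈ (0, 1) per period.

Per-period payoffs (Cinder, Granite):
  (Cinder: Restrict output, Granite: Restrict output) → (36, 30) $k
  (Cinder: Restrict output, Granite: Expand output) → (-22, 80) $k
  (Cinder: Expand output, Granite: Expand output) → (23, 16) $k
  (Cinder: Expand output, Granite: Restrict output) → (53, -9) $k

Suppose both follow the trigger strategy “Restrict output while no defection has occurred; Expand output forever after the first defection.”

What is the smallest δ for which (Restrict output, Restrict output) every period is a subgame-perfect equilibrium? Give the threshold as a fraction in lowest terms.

For Cinder: deviation gain 53−36 = 17, per-period punishment loss 36−23 = 13. IC gives δ ≥ 17/30.
For Granite: gain 50, loss 14 per period, so δ ≥ 50/64 = 25/32.
The tighter constraint is Granite's, so cooperation needs δ ≥ 25/32.

25/32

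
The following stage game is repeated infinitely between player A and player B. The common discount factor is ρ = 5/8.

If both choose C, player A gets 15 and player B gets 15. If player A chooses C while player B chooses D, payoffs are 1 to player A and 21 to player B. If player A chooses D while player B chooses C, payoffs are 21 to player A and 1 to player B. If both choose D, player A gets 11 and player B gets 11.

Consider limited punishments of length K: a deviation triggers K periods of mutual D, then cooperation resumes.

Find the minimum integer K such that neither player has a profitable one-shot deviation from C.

No profitable deviation requires (15−11)(ρ+…+ρ^K) ≥ 21−15, i.e. ρ+…+ρ^K ≥ 3/2 ≈ 1.5000.
With ρ = 5/8, the partial sums are K=1: 0.6250, K=2: 1.0156, K=3: 1.2598, K=4: 1.4124, K=5: 1.5077.
K = 5 is the first length at which the sum reaches 1.5000.

5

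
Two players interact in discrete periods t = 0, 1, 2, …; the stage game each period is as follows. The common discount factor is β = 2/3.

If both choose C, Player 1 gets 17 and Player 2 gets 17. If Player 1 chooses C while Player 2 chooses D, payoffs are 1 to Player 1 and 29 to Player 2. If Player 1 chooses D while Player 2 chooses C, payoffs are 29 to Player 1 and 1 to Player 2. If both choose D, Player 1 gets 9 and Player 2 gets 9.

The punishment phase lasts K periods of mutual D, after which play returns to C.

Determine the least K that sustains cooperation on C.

IC: β(1−β^K)/(1−β) ≥ (29−17)/(17−9) = 3/2.
With β = 2/3: need 1 − β^K ≥ 3/2·(1−2/3)/(2/3), i.e. β^K ≤ 0.2500.
Since (2/3)^3 = 0.2963 and (2/3)^4 = 0.1975, the smallest such K is 4.

4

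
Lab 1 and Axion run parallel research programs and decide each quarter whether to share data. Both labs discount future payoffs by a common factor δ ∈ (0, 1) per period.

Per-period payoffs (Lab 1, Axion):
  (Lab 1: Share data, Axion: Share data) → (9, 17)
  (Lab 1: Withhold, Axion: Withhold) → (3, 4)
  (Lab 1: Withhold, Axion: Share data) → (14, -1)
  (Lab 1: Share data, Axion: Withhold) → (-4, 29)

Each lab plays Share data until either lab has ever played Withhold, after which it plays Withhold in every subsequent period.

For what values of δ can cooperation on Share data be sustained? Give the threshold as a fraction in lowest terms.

Lab 1's threshold: (14−9)/(14−3) = 5/11.
Axion's threshold: (29−17)/(29−4) = 12/25.
5/11 < 12/25, so Axion binds and δ* = 12/25.

12/25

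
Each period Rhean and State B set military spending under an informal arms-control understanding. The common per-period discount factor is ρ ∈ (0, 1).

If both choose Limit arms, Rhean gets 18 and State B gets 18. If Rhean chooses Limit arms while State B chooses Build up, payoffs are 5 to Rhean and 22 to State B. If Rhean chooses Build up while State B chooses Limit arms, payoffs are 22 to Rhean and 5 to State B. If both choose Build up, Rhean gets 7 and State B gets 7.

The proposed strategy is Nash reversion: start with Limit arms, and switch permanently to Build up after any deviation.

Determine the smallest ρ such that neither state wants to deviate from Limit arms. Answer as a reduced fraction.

Cooperation forever yields 18 each period: 18/(1−ρ).
Deviating yields 22 once, then 7 forever: 22 + 7ρ/(1−ρ).
No profitable deviation requires 18/(1−ρ) ≥ 22 + 7ρ/(1−ρ).
Multiplying by (1−ρ): 18 ≥ 22(1−ρ) + 7ρ = 22 − 15ρ.
So 15ρ ≥ 4, i.e. ρ ≥ 4/15.

4/15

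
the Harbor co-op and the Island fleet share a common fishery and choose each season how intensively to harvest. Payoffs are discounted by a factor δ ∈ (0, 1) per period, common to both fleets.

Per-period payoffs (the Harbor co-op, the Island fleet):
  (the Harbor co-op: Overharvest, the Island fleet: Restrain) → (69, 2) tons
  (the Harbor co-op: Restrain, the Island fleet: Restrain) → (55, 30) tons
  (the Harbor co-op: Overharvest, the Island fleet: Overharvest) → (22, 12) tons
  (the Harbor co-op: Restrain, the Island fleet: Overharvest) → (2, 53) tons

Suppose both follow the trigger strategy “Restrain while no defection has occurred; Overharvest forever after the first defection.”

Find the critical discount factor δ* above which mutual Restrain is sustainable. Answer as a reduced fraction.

23/41

the Harbor co-op: cooperation gives 55 each period; deviation gives 69 once then 22 forever.
  55/(1−δ) ≥ 69 + 22δ/(1−δ) ⇒ δ ≥ 14/47.
the Island fleet: cooperation gives 30 each period; deviation gives 53 once then 12 forever.
  δ ≥ 23/41.
Both must hold, so the binding constraint is the Island fleet's: δ ≥ 23/41.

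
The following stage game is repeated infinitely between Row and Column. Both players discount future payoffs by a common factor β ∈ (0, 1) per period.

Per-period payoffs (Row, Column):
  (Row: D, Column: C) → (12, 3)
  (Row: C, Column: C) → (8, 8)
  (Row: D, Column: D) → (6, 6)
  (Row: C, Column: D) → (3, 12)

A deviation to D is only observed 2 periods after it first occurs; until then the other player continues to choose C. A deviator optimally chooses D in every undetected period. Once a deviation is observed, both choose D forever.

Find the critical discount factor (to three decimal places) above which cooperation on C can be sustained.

Deviating for the 2 undetected periods gains 12−8 = 4 per period over cooperation, then loses 8−6 = 2 per period forever once punishment starts.
Gain: 4(1 + β + … + β^1); loss: 2·β^2/(1−β).
No profitable deviation ⇔ 4(1−β^2) ≤ 2·β^2, i.e. β^2 ≥ 4/(4+2) = 2/3.
Hence β ≥ (2/3)^(1/2) ≈ 0.816.

0.816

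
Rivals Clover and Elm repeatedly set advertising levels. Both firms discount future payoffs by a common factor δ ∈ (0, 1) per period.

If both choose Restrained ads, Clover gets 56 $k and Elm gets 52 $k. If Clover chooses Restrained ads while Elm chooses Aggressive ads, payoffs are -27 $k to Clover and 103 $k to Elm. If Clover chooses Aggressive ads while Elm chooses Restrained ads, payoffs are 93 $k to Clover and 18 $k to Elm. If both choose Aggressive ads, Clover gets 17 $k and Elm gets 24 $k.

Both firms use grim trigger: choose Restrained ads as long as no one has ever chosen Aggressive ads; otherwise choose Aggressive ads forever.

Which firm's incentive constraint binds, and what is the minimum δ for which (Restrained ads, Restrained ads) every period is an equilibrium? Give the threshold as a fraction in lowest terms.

For Clover: deviation gain 93−56 = 37, per-period punishment loss 56−17 = 39. IC gives δ ≥ 37/76.
For Elm: gain 51, loss 28 per period, so δ ≥ 51/79.
The tighter constraint is Elm's, so cooperation needs δ ≥ 51/79.

Elm; δ ≥ 51/79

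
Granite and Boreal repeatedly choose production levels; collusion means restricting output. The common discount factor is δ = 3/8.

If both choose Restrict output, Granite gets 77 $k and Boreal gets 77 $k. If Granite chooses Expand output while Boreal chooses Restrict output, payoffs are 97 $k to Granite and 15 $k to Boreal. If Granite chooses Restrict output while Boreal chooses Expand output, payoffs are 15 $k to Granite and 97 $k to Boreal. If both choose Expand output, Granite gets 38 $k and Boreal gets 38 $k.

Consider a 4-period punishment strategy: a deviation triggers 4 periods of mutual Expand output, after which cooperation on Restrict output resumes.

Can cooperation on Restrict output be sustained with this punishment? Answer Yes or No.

IC: δ+…+δ^4 ≥ (97−77)/(77−38) = 20/39.
At δ = 3/8: partial sum = 0.5881 ≥ 0.5128. Cooperation sustainable.

Yes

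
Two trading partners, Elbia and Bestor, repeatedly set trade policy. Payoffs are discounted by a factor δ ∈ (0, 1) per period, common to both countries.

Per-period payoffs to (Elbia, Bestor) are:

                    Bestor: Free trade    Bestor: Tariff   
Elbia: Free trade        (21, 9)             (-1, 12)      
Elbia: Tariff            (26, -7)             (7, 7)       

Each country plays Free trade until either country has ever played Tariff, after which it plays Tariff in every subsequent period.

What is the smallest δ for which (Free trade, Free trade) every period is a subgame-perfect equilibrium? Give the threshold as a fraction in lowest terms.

Elbia: cooperation gives 21 each period; deviation gives 26 once then 7 forever.
  21/(1−δ) ≥ 26 + 7δ/(1−δ) ⇒ δ ≥ 5/19.
Bestor: cooperation gives 9 each period; deviation gives 12 once then 7 forever.
  δ ≥ 3/5.
Both must hold, so the binding constraint is Bestor's: δ ≥ 3/5.

3/5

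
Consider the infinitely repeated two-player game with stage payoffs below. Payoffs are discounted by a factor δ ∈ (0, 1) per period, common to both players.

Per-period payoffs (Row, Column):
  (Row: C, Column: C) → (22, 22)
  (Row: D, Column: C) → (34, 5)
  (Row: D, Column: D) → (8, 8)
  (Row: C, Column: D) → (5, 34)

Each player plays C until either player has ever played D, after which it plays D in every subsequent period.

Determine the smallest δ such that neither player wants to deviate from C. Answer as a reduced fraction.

Cooperation forever yields 22 each period: 22/(1−δ).
Deviating yields 34 once, then 8 forever: 34 + 8δ/(1−δ).
No profitable deviation requires 22/(1−δ) ≥ 34 + 8δ/(1−δ).
Multiplying by (1−δ): 22 ≥ 34(1−δ) + 8δ = 34 − 26δ.
So 26δ ≥ 12, i.e. δ ≥ 12/26 = 6/13.

6/13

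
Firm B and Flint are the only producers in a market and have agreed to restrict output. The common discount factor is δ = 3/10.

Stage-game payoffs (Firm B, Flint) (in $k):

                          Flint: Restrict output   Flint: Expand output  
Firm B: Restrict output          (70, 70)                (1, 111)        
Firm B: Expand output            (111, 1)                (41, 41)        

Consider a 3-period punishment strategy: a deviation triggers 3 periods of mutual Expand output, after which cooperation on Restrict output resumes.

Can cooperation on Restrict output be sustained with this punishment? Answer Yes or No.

A one-shot deviation gives 111 now, then 41 for 3 periods, then back to 70.
Gain from deviating: (111−70) today; loss: (70−41) in each of the next 3 periods.
No-deviation condition: (70−41)(δ+…+δ^3) ≥ 111−70, i.e. δ+…+δ^3 ≥ 41/29.
At δ = 3/10: δ+…+δ^3 = 0.4170 < 1.4138.
So cooperation is not sustainable.

No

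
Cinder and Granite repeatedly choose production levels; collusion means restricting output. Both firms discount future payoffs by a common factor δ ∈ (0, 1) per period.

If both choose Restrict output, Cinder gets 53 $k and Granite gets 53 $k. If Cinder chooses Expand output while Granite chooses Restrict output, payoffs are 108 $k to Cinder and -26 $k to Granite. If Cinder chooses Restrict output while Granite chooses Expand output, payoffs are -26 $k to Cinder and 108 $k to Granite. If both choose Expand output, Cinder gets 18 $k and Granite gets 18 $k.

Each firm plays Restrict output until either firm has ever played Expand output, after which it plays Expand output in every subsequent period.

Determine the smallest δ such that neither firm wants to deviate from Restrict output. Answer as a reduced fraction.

11/18

One-period gain from deviating is 108 − 53 = 55. The loss is 53 − 18 = 35 in every subsequent period, with present value 35·δ/(1−δ).
Deviation is unprofitable when 35·δ/(1−δ) ≥ 55, i.e. δ/(1−δ) ≥ 11/7.
Equivalently δ ≥ 55/(55+35) = 11/18.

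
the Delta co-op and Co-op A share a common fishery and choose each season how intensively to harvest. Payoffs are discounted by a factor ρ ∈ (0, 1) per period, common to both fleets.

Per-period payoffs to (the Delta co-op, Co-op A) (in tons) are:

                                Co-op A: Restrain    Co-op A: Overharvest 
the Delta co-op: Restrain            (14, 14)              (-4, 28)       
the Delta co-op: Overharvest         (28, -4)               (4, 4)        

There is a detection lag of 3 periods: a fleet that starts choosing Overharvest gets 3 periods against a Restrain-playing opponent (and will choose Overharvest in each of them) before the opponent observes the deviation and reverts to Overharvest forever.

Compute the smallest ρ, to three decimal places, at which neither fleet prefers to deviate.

Deviating for the 3 undetected periods gains 28−14 = 14 per period over cooperation, then loses 14−4 = 10 per period forever once punishment starts.
Gain: 14(1 + ρ + … + ρ^2); loss: 10·ρ^3/(1−ρ).
No profitable deviation ⇔ 14(1−ρ^3) ≤ 10·ρ^3, i.e. ρ^3 ≥ 14/(14+10) = 7/12.
Hence ρ ≥ (7/12)^(1/3) ≈ 0.836.

0.836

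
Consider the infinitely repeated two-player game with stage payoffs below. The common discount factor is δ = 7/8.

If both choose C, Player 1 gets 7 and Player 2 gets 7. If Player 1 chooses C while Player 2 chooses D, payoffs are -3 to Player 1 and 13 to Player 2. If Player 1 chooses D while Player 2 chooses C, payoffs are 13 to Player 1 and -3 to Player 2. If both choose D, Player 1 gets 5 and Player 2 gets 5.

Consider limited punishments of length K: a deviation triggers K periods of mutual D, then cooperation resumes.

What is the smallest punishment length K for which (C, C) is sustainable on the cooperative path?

Need Σ_{k=1}^{K} δ^k ≥ (13−7)/(7−5) = 3.0000 at δ = 7/8.
At K = 4 the sum is 2.8967 < 3.0000; at K = 5 it is 3.4096 ≥ 3.0000.
So the minimum punishment length is K = 5.

5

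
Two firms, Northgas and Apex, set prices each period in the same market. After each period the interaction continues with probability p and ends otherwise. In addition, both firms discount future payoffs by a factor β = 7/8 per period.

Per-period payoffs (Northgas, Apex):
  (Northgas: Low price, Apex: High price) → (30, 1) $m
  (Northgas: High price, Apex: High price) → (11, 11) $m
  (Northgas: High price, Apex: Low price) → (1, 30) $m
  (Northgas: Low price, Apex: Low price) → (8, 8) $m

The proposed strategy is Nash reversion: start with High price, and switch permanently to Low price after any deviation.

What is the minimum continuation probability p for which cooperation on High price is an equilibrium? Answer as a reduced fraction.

76/77

With continuation probability p and discount β, the effective per-period discount factor is βp.
Grim-trigger IC: βp ≥ (30−11)/(30−8) = 19/22.
So p ≥ (19/22)/(7/8) = 76/77.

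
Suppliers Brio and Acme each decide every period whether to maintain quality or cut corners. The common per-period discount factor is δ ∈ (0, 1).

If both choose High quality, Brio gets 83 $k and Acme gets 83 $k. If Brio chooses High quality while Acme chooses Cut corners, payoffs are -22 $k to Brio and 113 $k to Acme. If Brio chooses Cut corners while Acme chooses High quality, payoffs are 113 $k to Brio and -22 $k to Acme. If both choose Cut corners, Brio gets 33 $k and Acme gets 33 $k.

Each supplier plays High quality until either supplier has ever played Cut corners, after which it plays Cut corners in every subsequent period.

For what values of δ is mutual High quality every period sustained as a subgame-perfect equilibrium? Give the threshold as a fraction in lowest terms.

Under grim trigger the critical discount factor is (T−C)/(T−P) with T = 113, C = 83, P = 33.
δ* = (113−83)/(113−33) = 30/80 = 3/8.

3/8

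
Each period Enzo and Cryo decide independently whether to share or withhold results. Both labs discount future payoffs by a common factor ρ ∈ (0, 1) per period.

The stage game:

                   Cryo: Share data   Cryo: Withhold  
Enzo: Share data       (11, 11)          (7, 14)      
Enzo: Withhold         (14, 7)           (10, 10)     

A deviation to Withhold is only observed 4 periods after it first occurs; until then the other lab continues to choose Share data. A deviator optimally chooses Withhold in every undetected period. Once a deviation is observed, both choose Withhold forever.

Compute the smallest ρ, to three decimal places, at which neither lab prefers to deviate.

0.931

A deviator earns 14 for 4 periods, then 10 forever; cooperating earns 11 forever. Multiplying the IC by (1−ρ):
11 ≥ 14(1−ρ^4) + 10ρ^4, so 4·ρ^4 ≥ 3 and ρ^4 ≥ 3/4.
ρ ≥ (3/4)^(1/4) ≈ 0.931.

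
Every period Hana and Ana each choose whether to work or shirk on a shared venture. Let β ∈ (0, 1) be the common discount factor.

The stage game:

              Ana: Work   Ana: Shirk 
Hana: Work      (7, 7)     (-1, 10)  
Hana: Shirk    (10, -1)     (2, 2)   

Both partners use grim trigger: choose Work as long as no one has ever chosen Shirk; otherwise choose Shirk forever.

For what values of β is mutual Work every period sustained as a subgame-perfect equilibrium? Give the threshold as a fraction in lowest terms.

3/8

Under grim trigger the critical discount factor is (T−C)/(T−P) with T = 10, C = 7, P = 2.
β* = (10−7)/(10−2) = 3/8.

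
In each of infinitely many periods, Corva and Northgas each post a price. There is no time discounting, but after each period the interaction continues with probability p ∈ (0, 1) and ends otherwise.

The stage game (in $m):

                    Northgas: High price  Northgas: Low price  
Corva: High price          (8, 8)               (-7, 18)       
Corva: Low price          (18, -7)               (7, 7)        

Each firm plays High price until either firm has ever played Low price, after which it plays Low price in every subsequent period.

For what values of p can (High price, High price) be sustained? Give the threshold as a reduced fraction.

10/11

Expected cooperation value is 8 + p·8 + p²·8 + … = 8/(1−p); deviation gives 18 + p·7/(1−p).
8 ≥ 18(1−p) + 7p ⇒ 11p ≥ 10 ⇒ p ≥ 10/11.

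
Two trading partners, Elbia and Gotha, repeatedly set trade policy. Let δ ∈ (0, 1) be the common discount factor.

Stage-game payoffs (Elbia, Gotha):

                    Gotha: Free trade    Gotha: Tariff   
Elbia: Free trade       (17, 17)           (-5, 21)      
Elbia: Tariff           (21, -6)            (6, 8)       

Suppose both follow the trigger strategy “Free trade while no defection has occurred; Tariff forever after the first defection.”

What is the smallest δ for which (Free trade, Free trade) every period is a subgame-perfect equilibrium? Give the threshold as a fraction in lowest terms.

Elbia: cooperation gives 17 each period; deviation gives 21 once then 6 forever.
  17/(1−δ) ≥ 21 + 6δ/(1−δ) ⇒ δ ≥ 4/15.
Gotha: cooperation gives 17 each period; deviation gives 21 once then 8 forever.
  δ ≥ 4/13.
Both must hold, so the binding constraint is Gotha's: δ ≥ 4/13.

4/13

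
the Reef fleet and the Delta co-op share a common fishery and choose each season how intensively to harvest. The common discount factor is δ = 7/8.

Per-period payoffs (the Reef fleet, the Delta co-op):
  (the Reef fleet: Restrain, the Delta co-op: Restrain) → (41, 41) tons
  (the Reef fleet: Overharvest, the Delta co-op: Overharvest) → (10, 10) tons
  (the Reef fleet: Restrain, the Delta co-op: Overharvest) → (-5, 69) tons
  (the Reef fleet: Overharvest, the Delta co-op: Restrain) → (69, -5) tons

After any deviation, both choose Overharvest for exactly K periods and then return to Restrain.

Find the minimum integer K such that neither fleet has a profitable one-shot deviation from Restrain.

Need Σ_{k=1}^{K} δ^k ≥ (69−41)/(41−10) = 0.9032 at δ = 7/8.
At K = 1 the sum is 0.8750 < 0.9032; at K = 2 it is 1.6406 ≥ 0.9032.
So the minimum punishment length is K = 2.

2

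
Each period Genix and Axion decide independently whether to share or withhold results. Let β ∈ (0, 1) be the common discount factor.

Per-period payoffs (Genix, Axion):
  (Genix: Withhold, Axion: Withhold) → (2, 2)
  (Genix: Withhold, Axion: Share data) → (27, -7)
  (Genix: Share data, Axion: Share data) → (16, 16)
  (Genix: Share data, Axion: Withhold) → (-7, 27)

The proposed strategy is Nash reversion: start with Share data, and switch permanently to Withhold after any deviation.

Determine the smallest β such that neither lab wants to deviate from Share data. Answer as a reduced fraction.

11/25

One-period gain from deviating is 27 − 16 = 11. The loss is 16 − 2 = 14 in every subsequent period, with present value 14·β/(1−β).
Deviation is unprofitable when 14·β/(1−β) ≥ 11, i.e. β/(1−β) ≥ 11/14.
Equivalently β ≥ 11/(11+14) = 11/25.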